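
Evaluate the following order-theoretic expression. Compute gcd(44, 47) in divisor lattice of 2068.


In a divisor lattice, meet = gcd (greatest common divisor).
By Euclidean algorithm or factoring: gcd(44,47) = 1


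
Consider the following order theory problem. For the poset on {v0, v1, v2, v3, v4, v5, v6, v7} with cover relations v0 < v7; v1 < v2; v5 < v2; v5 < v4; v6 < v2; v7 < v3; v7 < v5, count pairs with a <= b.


The order relation is {(a,b) : a <= b}, reflexive so it includes (a,a).
Examples: (v0,v0), (v0,v2), (v0,v3), (v0,v4), (v0,v5), ...
Total ordered pairs: 21


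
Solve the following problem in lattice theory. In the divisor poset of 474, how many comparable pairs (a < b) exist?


A comparable pair {a,b} has a < b or b < a in the order.
Count unordered pairs where one element is strictly below the other.
Examples: {1,2}, {1,3}, {1,6}, {1,79}, ...
Total comparable pairs: 19


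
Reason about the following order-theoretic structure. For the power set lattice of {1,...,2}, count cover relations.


A cover relation a -< b holds when a < b with no c strictly between.
Cover relations:
  {} -< {1}
  {} -< {2}
  {1} -< {1,2}
  {2} -< {1,2}
Total: 4


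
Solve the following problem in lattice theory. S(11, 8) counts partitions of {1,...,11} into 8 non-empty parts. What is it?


S(n,k) = k*S(n-1,k) + S(n-1,k-1).
S(10,8) = 750, S(10,7) = 5880
S(11,8) = 8*750 + 5880 = 6000 + 5880
S(11,8) = 11880


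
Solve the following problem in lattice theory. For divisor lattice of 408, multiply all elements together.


Divisors of 408: [1, 2, 3, 4, 6, 8, 12, 17, 24, 34, 51, 68, 102, 136, 204, 408]
Product = n^(d(n)/2) = 408^(16/2)
Product = 767858691933644783616


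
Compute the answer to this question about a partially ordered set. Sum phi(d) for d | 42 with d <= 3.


Divisors of 42 up to 3: [1, 2, 3]
phi values: [1, 1, 2]
Sum = 4


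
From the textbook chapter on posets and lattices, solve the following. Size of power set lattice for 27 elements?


Power set = 2^n.
2^27 = 134217728


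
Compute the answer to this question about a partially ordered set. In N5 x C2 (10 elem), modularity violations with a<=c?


Modular law: if a <= c then a v (b ^ c) = (a v b) ^ c.
Check all triples (a,b,c) with a <= c among 10 elements.
  e.g. a=(a,0), b=(c,0), c=(b,0): lhs=(a,0) != rhs=(b,0)
  e.g. a=(a,0), b=(c,1), c=(b,0): lhs=(a,0) != rhs=(b,0)
Total violating triples: 6


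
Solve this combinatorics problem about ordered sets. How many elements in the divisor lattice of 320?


Divisors of 320: [1, 2, 4, 5, 8, 10, 16, 20, 32, 40, 64, 80, 160, 320]
Count: 14


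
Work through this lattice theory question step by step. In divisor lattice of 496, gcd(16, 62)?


Meet=gcd.
gcd(16,62)=2


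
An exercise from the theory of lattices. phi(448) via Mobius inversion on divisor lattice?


phi(n) = n * prod_{p|n} (1 - 1/p).
Prime divisors of 448: [2, 7]
phi(448) = 448 * (1 - 1/2) * (1 - 1/7)
phi(448) = 192


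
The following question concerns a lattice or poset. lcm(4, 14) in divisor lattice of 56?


Join=lcm.
gcd(4,14)=2
lcm=28


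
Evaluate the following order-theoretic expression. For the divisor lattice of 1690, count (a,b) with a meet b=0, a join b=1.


Complement pair (a,b): a meet b = bottom, a join b = top.
Here: gcd(a,b)=1 and lcm(a,b)=1690, i.e. a*b=1690 with a,b coprime.
Pairs found: (1,1690), (2,845), (5,338), (10,169), ... (4 more)
Total ordered pairs: 8


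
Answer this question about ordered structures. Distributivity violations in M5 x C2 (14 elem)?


Distributive law: a ^ (b v c) = (a ^ b) v (a ^ c).
Check all 14^3 = 2744 ordered triples (a,b,c).
  e.g. a=(a1,0), b=(a2,0), c=(a3,0): lhs=(a1,0) != rhs=(0,0)
  e.g. a=(a1,0), b=(a2,0), c=(a3,1): lhs=(a1,0) != rhs=(0,0)
Total violating triples: 480


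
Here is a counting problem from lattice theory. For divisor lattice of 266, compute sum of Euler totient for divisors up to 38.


Divisors of 266 up to 38: [1, 2, 7, 14, 19, 38]
phi values: [1, 1, 6, 6, 18, 18]
Sum = 50


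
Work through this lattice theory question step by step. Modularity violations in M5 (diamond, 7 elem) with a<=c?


Modular law: if a <= c then a v (b ^ c) = (a v b) ^ c.
Check all triples (a,b,c) with a <= c among 7 elements.
This lattice is modular (diamonds M_m and their chain-products are modular).
Total violating triples: 0


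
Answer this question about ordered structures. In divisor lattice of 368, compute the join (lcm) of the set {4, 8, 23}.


In a divisor lattice, join = lcm (least common multiple).
Compute lcm iteratively: start with first element, then lcm(current, next).
Elements: [4, 8, 23]
lcm(4,8) = 8
lcm(8,23) = 184
Final lcm = 184


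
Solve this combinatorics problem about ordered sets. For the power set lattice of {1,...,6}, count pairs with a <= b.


The order relation is {(a,b) : a <= b}, reflexive so it includes (a,a).
Examples: ({},{}), ({},{1,2}), ({},{1,2,3}), ({},{1,2,3,4}), ({},{1,2,3,4,5}), ...
Total ordered pairs: 729


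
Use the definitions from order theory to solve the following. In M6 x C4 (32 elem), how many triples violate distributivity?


Distributive law: a ^ (b v c) = (a ^ b) v (a ^ c).
Check all 32^3 = 32768 ordered triples (a,b,c).
  e.g. a=(a1,0), b=(a2,0), c=(a3,0): lhs=(a1,0) != rhs=(0,0)
  e.g. a=(a1,0), b=(a2,0), c=(a3,1): lhs=(a1,0) != rhs=(0,0)
Total violating triples: 7680


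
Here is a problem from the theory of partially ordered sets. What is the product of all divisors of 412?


Divisors of 412: [1, 2, 4, 103, 206, 412]
Product = n^(d(n)/2) = 412^(6/2)
Product = 69934528


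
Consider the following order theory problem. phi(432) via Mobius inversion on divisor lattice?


phi(n) = n * prod_{p|n} (1 - 1/p).
Prime divisors of 432: [2, 3]
phi(432) = 432 * (1 - 1/2) * (1 - 1/3)
phi(432) = 144


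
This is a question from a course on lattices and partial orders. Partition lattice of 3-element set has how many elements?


B(n) = number of set partitions of an n-element set.
B(n) satisfies the recurrence: B(n+1) = sum_k C(n,k)*B(k).
B(3) = 5


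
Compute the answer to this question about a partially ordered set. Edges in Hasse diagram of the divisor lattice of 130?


A cover relation a -< b holds when a < b with no c strictly between.
Cover relations:
  1 -< 2
  1 -< 5
  1 -< 13
  2 -< 10
  2 -< 26
  5 -< 10
  5 -< 65
  10 -< 130
  ...4 more
Total: 12


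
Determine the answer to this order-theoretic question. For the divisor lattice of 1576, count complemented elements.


An element a is complemented if some b has a meet b = bottom, a join b = top.
a is complemented iff gcd(a, n/a)=1, i.e. a is a unitary divisor of 1576.
Complemented elements: 1, 8, 197, 1576
Count: 4


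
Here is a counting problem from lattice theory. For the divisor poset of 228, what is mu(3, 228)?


In a divisor lattice, mu(a,b) = mu(b/a) where mu is the classical Mobius function.
b/a = 228/3 = 76
Prime factorization of 76: primes [2, 19]
76 is not squarefree, so mu(76) = 0


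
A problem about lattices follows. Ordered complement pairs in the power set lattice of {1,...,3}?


Complement pair (a,b): a meet b = bottom, a join b = top.
Here: A intersect B = {} and A union B = {1,...,3}.
Pairs found: ({},{1,2,3}), ({1},{2,3}), ({2},{1,3}), ({3},{1,2}), ... (4 more)
Total ordered pairs: 8


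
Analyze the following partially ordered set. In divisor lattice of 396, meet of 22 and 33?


In a divisor lattice, meet = gcd (greatest common divisor).
By Euclidean algorithm or factoring: gcd(22,33) = 11


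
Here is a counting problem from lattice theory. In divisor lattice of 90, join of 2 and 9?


In a divisor lattice, join = lcm (least common multiple).
gcd(2,9) = 1
lcm(2,9) = 2*9/gcd = 18/1 = 18


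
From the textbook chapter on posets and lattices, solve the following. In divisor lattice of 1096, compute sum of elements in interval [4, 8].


Interval [4,8] in divisors of 1096: [4, 8]
Sum = 12


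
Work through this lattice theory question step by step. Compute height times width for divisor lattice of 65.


Height = length of longest chain minus 1; width = size of largest antichain.
A maximum chain: 1 | 13 | 65  (height 2).
A maximum antichain: {5, 13}  (width 2).
Product = 2 * 2 = 4


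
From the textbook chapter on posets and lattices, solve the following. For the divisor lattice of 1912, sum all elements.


sigma(n) = sum of divisors.
Divisors of 1912: [1, 2, 4, 8, 239, 478, 956, 1912]
Sum = 3600


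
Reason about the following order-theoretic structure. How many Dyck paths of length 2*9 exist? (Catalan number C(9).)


C(n) = C(2n, n) / (n+1).
C(18, 9) = 48620
C(9) = 48620 / 10 = 4862


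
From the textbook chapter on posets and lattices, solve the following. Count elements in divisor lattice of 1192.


Divisors of 1192: [1, 2, 4, 8, 149, 298, 596, 1192]
Count: 8


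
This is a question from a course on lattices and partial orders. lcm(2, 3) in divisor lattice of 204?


Join=lcm.
gcd(2,3)=1
lcm=6


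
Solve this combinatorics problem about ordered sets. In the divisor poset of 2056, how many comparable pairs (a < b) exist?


A comparable pair {a,b} has a < b or b < a in the order.
Count unordered pairs where one element is strictly below the other.
Examples: {1,2}, {1,4}, {1,8}, {1,257}, ...
Total comparable pairs: 22


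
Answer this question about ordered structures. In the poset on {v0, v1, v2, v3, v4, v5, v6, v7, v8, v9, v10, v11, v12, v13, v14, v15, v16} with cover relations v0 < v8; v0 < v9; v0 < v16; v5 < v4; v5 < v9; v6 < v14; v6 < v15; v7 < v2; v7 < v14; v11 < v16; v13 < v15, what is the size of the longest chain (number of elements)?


A chain is a totally ordered subset; we count the number of elements in a maximum chain.
Compute, for each element x, the size of the longest chain ending at x:
  v0: 1
  v1: 1
  v3: 1
  v5: 1
  v6: 1
  v7: 1
  ...
A maximum chain: v7 < v2
Number of elements in the longest chain: 2


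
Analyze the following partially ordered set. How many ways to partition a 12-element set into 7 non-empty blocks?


S(n,k) = k*S(n-1,k) + S(n-1,k-1).
S(11,7) = 63987, S(11,6) = 179487
S(12,7) = 7*63987 + 179487 = 447909 + 179487
S(12,7) = 627396


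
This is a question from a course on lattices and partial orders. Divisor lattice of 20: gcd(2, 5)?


Meet=gcd.
gcd(2,5)=1


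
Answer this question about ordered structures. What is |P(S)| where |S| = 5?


Power set = 2^n.
2^5 = 32


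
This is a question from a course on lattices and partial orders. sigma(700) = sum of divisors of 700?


sigma(n) = sum of divisors.
Divisors of 700: [1, 2, 4, 5, 7, 10, 14, 20, 25, 28, 35, 50, 70, 100, 140, 175, 350, 700]
Sum = 1736


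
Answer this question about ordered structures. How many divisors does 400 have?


Divisors of 400: [1, 2, 4, 5, 8, 10, 16, 20, 25, 40, 50, 80, 100, 200, 400]
Count: 15


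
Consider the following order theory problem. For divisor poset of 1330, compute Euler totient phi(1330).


phi(n) = n * prod_{p|n} (1 - 1/p).
Prime divisors of 1330: [2, 5, 7, 19]
phi(1330) = 1330 * (1 - 1/2) * (1 - 1/5) * (1 - 1/7) * (1 - 1/19)
phi(1330) = 432


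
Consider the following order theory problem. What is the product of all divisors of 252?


Divisors of 252: [1, 2, 3, 4, 6, 7, 9, 12, 14, 18, 21, 28, 36, 42, 63, 84, 126, 252]
Product = n^(d(n)/2) = 252^(18/2)
Product = 4098310578334288576512


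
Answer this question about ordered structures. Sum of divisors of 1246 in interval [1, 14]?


Interval [1,14] in divisors of 1246: [1, 2, 7, 14]
Sum = 24


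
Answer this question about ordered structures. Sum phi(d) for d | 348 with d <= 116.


Divisors of 348 up to 116: [1, 2, 3, 4, 6, 12, 29, 58, 87, 116]
phi values: [1, 1, 2, 2, 2, 4, 28, 28, 56, 56]
Sum = 180


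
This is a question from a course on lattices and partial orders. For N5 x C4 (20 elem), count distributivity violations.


Distributive law: a ^ (b v c) = (a ^ b) v (a ^ c).
Check all 20^3 = 8000 ordered triples (a,b,c).
  e.g. a=(b,0), b=(a,0), c=(c,0): lhs=(b,0) != rhs=(a,0)
  e.g. a=(b,0), b=(a,0), c=(c,1): lhs=(b,0) != rhs=(a,0)
Total violating triples: 128


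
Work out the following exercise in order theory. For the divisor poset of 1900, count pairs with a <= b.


The order relation is {(a,b) : a <= b}, reflexive so it includes (a,a).
Examples: (1,1), (1,10), (1,100), (1,19), (1,190), ...
Total ordered pairs: 108


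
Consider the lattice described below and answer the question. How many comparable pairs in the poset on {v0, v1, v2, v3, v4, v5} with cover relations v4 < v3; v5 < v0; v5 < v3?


A comparable pair {a,b} has a < b or b < a in the order.
Count unordered pairs where one element is strictly below the other.
Examples: {v0,v5}, {v3,v4}, {v3,v5}
Total comparable pairs: 3


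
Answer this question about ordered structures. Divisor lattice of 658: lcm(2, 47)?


Join=lcm.
gcd(2,47)=1
lcm=94


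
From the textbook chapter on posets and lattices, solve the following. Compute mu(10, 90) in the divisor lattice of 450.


In a divisor lattice, mu(a,b) = mu(b/a) where mu is the classical Mobius function.
b/a = 90/10 = 9
Prime factorization of 9: primes [3]
9 is not squarefree, so mu(9) = 0


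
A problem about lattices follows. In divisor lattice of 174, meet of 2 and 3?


In a divisor lattice, meet = gcd (greatest common divisor).
By Euclidean algorithm or factoring: gcd(2,3) = 1


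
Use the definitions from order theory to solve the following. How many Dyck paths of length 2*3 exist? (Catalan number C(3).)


C(n) = C(2n, n) / (n+1).
C(6, 3) = 20
C(3) = 20 / 4 = 5


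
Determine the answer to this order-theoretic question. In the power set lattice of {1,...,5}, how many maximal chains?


A maximal chain goes from the minimum element to a maximal element via cover relations.
Counting all min-to-max paths in the cover graph.
Total maximal chains: 120


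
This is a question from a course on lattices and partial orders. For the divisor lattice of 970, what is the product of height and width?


Height = length of longest chain minus 1; width = size of largest antichain.
A maximum chain: 1 | 97 | 485 | 970  (height 3).
A maximum antichain: {2, 5, 97}  (width 3).
Product = 3 * 3 = 9


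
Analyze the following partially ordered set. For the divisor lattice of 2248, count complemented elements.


An element a is complemented if some b has a meet b = bottom, a join b = top.
a is complemented iff gcd(a, n/a)=1, i.e. a is a unitary divisor of 2248.
Complemented elements: 1, 8, 281, 2248
Count: 4


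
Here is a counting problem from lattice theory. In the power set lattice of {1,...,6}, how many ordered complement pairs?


Complement pair (a,b): a meet b = bottom, a join b = top.
Here: A intersect B = {} and A union B = {1,...,6}.
Pairs found: ({},{1,2,3,4,5,6}), ({1},{2,3,4,5,6}), ({2},{1,3,4,5,6}), ({3},{1,2,4,5,6}), ... (60 more)
Total ordered pairs: 64


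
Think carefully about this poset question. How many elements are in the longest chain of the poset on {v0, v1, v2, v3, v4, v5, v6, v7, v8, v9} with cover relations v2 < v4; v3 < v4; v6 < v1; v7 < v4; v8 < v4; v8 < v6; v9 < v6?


A chain is a totally ordered subset; we count the number of elements in a maximum chain.
Compute, for each element x, the size of the longest chain ending at x:
  v0: 1
  v2: 1
  v3: 1
  v5: 1
  v7: 1
  v8: 1
  ...
A maximum chain: v8 < v6 < v1
Number of elements in the longest chain: 3


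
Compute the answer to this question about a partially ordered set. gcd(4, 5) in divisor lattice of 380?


Meet=gcd.
gcd(4,5)=1


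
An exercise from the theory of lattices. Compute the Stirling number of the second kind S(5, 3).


S(n,k) = k*S(n-1,k) + S(n-1,k-1).
S(4,3) = 6, S(4,2) = 7
S(5,3) = 3*6 + 7 = 18 + 7
S(5,3) = 25


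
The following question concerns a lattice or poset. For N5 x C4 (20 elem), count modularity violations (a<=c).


Modular law: if a <= c then a v (b ^ c) = (a v b) ^ c.
Check all triples (a,b,c) with a <= c among 20 elements.
  e.g. a=(a,0), b=(c,0), c=(b,0): lhs=(a,0) != rhs=(b,0)
  e.g. a=(a,0), b=(c,1), c=(b,0): lhs=(a,0) != rhs=(b,0)
Total violating triples: 40


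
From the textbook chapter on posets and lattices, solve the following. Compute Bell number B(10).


B(n) = number of set partitions of an n-element set.
B(n) satisfies the recurrence: B(n+1) = sum_k C(n,k)*B(k).
B(10) = 115975


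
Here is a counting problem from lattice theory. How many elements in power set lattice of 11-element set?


Power set = 2^n.
2^11 = 2048


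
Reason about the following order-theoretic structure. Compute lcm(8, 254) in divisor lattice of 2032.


In a divisor lattice, join = lcm (least common multiple).
gcd(8,254) = 2
lcm(8,254) = 8*254/gcd = 2032/2 = 1016


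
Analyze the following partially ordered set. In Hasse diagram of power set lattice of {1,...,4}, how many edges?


A cover relation a -< b holds when a < b with no c strictly between.
Cover relations:
  {} -< {1}
  {} -< {2}
  {} -< {3}
  {} -< {4}
  {1} -< {1,2}
  {1} -< {1,3}
  {1} -< {1,4}
  {2} -< {1,2}
  ...24 more
Total: 32


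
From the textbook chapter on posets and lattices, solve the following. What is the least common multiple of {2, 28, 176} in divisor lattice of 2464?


In a divisor lattice, join = lcm (least common multiple).
Compute lcm iteratively: start with first element, then lcm(current, next).
Elements: [2, 28, 176]
lcm(2,28) = 28
lcm(28,176) = 1232
Final lcm = 1232


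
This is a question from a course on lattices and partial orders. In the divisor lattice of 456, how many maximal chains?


A maximal chain goes from the minimum element to a maximal element via cover relations.
Counting all min-to-max paths in the cover graph.
Total maximal chains: 20


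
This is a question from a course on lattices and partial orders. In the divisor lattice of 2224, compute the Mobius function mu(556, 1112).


In a divisor lattice, mu(a,b) = mu(b/a) where mu is the classical Mobius function.
b/a = 1112/556 = 2
Prime factorization of 2: primes [2]
2 is squarefree with 1 prime factor(s), so mu(2) = (-1)^1 = -1


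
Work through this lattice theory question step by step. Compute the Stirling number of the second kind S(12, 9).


S(n,k) = k*S(n-1,k) + S(n-1,k-1).
S(11,9) = 1155, S(11,8) = 11880
S(12,9) = 9*1155 + 11880 = 10395 + 11880
S(12,9) = 22275


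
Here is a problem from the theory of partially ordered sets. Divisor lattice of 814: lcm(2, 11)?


Join=lcm.
gcd(2,11)=1
lcm=22


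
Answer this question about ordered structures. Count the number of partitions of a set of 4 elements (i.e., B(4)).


B(n) = number of set partitions of an n-element set.
B(n) satisfies the recurrence: B(n+1) = sum_k C(n,k)*B(k).
B(4) = 15


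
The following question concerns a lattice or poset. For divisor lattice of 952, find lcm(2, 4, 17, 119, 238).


In a divisor lattice, join = lcm (least common multiple).
Compute lcm iteratively: start with first element, then lcm(current, next).
Elements: [2, 4, 17, 119, 238]
lcm(2,4) = 4
lcm(4,17) = 68
lcm(68,119) = 476
lcm(476,238) = 476
Final lcm = 476


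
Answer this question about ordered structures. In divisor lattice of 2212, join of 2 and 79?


In a divisor lattice, join = lcm (least common multiple).
gcd(2,79) = 1
lcm(2,79) = 2*79/gcd = 158/1 = 158


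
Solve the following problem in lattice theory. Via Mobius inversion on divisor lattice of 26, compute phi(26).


phi(n) = n * prod_{p|n} (1 - 1/p).
Prime divisors of 26: [2, 13]
phi(26) = 26 * (1 - 1/2) * (1 - 1/13)
phi(26) = 12


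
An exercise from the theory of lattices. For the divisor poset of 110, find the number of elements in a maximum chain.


A chain is a totally ordered subset; we count the number of elements in a maximum chain.
Compute, for each element x, the size of the longest chain ending at x:
  1: 1
  2: 2
  5: 2
  11: 2
  10: 3
  22: 3
  ...
A maximum chain: 1 < 2 < 10 < 110
Number of elements in the longest chain: 4


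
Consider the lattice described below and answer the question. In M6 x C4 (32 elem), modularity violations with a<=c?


Modular law: if a <= c then a v (b ^ c) = (a v b) ^ c.
Check all triples (a,b,c) with a <= c among 32 elements.
This lattice is modular (diamonds M_m and their chain-products are modular).
Total violating triples: 0


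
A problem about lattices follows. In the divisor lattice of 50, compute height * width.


Height = length of longest chain minus 1; width = size of largest antichain.
A maximum chain: 1 | 5 | 25 | 50  (height 3).
A maximum antichain: {2, 5}  (width 2).
Product = 3 * 2 = 6


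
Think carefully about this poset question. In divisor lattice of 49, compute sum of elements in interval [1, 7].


Interval [1,7] in divisors of 49: [1, 7]
Sum = 8


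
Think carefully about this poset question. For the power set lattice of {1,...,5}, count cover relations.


A cover relation a -< b holds when a < b with no c strictly between.
Cover relations:
  {} -< {1}
  {} -< {2}
  {} -< {3}
  {} -< {4}
  {} -< {5}
  {1} -< {1,2}
  {1} -< {1,3}
  {1} -< {1,4}
  ...72 more
Total: 80


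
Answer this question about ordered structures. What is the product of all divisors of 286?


Divisors of 286: [1, 2, 11, 13, 22, 26, 143, 286]
Product = n^(d(n)/2) = 286^(8/2)
Product = 6690585616


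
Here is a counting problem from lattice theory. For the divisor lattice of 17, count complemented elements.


An element a is complemented if some b has a meet b = bottom, a join b = top.
a is complemented iff gcd(a, n/a)=1, i.e. a is a unitary divisor of 17.
Complemented elements: 1, 17
Count: 2


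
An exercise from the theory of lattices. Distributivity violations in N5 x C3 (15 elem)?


Distributive law: a ^ (b v c) = (a ^ b) v (a ^ c).
Check all 15^3 = 3375 ordered triples (a,b,c).
  e.g. a=(b,0), b=(a,0), c=(c,0): lhs=(b,0) != rhs=(a,0)
  e.g. a=(b,0), b=(a,0), c=(c,1): lhs=(b,0) != rhs=(a,0)
Total violating triples: 54


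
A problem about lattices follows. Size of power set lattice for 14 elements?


Power set = 2^n.
2^14 = 16384


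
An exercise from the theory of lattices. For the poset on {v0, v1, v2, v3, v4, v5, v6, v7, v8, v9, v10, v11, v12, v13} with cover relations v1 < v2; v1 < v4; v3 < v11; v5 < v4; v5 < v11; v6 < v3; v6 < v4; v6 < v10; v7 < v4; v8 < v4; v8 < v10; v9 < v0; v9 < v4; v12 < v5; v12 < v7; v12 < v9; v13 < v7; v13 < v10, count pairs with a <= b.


The order relation is {(a,b) : a <= b}, reflexive so it includes (a,a).
Examples: (v0,v0), (v1,v1), (v1,v2), (v1,v4), (v10,v10), ...
Total ordered pairs: 37


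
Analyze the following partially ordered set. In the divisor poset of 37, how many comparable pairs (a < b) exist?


A comparable pair {a,b} has a < b or b < a in the order.
Count unordered pairs where one element is strictly below the other.
Examples: {1,37}
Total comparable pairs: 1


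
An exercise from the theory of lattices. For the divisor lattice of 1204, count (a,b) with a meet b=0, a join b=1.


Complement pair (a,b): a meet b = bottom, a join b = top.
Here: gcd(a,b)=1 and lcm(a,b)=1204, i.e. a*b=1204 with a,b coprime.
Pairs found: (1,1204), (4,301), (7,172), (28,43), ... (4 more)
Total ordered pairs: 8


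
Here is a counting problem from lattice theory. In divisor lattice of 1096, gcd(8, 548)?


Meet=gcd.
gcd(8,548)=4


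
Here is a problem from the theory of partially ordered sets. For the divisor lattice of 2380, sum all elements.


sigma(n) = sum of divisors.
Divisors of 2380: [1, 2, 4, 5, 7, 10, 14, 17, 20, 28, 34, 35, 68, 70, 85, 119, 140, 170, 238, 340, 476, 595, 1190, 2380]
Sum = 6048


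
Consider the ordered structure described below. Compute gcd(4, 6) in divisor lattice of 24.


In a divisor lattice, meet = gcd (greatest common divisor).
By Euclidean algorithm or factoring: gcd(4,6) = 2


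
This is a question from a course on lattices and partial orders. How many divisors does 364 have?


Divisors of 364: [1, 2, 4, 7, 13, 14, 26, 28, 52, 91, 182, 364]
Count: 12


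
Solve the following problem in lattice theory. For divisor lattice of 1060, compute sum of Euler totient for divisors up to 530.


Divisors of 1060 up to 530: [1, 2, 4, 5, 10, 20, 53, 106, 212, 265, 530]
phi values: [1, 1, 2, 4, 4, 8, 52, 52, 104, 208, 208]
Sum = 644


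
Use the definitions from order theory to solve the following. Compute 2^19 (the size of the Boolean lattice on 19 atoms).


Power set = 2^n.
2^19 = 524288


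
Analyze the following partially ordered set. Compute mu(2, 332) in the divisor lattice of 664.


In a divisor lattice, mu(a,b) = mu(b/a) where mu is the classical Mobius function.
b/a = 332/2 = 166
Prime factorization of 166: primes [2, 83]
166 is squarefree with 2 prime factor(s), so mu(166) = (-1)^2 = 1


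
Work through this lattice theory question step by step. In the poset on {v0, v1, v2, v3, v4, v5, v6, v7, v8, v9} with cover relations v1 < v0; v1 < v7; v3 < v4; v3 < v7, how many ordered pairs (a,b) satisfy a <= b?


The order relation is {(a,b) : a <= b}, reflexive so it includes (a,a).
Examples: (v0,v0), (v1,v0), (v1,v1), (v1,v7), (v2,v2), ...
Total ordered pairs: 14


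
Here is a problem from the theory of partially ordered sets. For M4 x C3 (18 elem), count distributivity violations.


Distributive law: a ^ (b v c) = (a ^ b) v (a ^ c).
Check all 18^3 = 5832 ordered triples (a,b,c).
  e.g. a=(a1,0), b=(a2,0), c=(a3,0): lhs=(a1,0) != rhs=(0,0)
  e.g. a=(a1,0), b=(a2,0), c=(a3,1): lhs=(a1,0) != rhs=(0,0)
Total violating triples: 648


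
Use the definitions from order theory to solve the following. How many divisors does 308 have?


Divisors of 308: [1, 2, 4, 7, 11, 14, 22, 28, 44, 77, 154, 308]
Count: 12


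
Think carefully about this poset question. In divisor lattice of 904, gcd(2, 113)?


Meet=gcd.
gcd(2,113)=1


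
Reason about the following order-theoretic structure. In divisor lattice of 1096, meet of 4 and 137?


In a divisor lattice, meet = gcd (greatest common divisor).
By Euclidean algorithm or factoring: gcd(4,137) = 1


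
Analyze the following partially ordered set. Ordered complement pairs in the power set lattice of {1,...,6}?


Complement pair (a,b): a meet b = bottom, a join b = top.
Here: A intersect B = {} and A union B = {1,...,6}.
Pairs found: ({},{1,2,3,4,5,6}), ({1},{2,3,4,5,6}), ({2},{1,3,4,5,6}), ({3},{1,2,4,5,6}), ... (60 more)
Total ordered pairs: 64


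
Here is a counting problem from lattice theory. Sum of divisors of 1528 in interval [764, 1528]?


Interval [764,1528] in divisors of 1528: [764, 1528]
Sum = 2292


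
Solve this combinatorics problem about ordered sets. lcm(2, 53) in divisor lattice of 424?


Join=lcm.
gcd(2,53)=1
lcm=106


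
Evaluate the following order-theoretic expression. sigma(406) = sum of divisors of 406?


sigma(n) = sum of divisors.
Divisors of 406: [1, 2, 7, 14, 29, 58, 203, 406]
Sum = 720


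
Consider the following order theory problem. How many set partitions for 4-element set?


B(n) = number of set partitions of an n-element set.
B(n) satisfies the recurrence: B(n+1) = sum_k C(n,k)*B(k).
B(4) = 15


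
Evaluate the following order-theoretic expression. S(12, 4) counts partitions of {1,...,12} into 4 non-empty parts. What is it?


S(n,k) = k*S(n-1,k) + S(n-1,k-1).
S(11,4) = 145750, S(11,3) = 28501
S(12,4) = 4*145750 + 28501 = 583000 + 28501
S(12,4) = 611501


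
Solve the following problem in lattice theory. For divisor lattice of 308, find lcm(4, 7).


In a divisor lattice, join = lcm (least common multiple).
Compute lcm iteratively: start with first element, then lcm(current, next).
Elements: [4, 7]
lcm(4,7) = 28
Final lcm = 28


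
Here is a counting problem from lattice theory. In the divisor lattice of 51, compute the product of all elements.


Divisors of 51: [1, 3, 17, 51]
Product = n^(d(n)/2) = 51^(4/2)
Product = 2601


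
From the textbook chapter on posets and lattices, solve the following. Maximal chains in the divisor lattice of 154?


A maximal chain goes from the minimum element to a maximal element via cover relations.
Counting all min-to-max paths in the cover graph.
Total maximal chains: 6


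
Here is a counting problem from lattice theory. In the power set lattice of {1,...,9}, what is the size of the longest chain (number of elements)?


A chain is a totally ordered subset; we count the number of elements in a maximum chain.
Compute, for each element x, the size of the longest chain ending at x:
  {}: 1
  {1}: 2
  {2}: 2
  {3}: 2
  {4}: 2
  {5}: 2
  ...
A maximum chain: {} < {1} < {1,2} < {1,2,3} < {1,2,3,4} < {1,2,3,4,5} < {1,2,3,4,5,6} < {1,2,3,4,5,6,7} < {1,2,3,4,5,6,7,8} < {1,2,3,4,5,6,7,8,9}
Number of elements in the longest chain: 10


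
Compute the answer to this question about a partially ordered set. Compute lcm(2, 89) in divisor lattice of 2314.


In a divisor lattice, join = lcm (least common multiple).
gcd(2,89) = 1
lcm(2,89) = 2*89/gcd = 178/1 = 178


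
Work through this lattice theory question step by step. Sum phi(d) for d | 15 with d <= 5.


Divisors of 15 up to 5: [1, 3, 5]
phi values: [1, 2, 4]
Sum = 7


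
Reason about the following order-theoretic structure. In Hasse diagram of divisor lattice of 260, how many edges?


A cover relation a -< b holds when a < b with no c strictly between.
Cover relations:
  1 -< 2
  1 -< 5
  1 -< 13
  2 -< 4
  2 -< 10
  2 -< 26
  4 -< 20
  4 -< 52
  ...12 more
Total: 20


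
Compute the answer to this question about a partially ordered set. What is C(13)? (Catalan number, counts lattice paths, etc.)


C(n) = C(2n, n) / (n+1).
C(26, 13) = 10400600
C(13) = 10400600 / 14 = 742900


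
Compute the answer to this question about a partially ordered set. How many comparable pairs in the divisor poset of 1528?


A comparable pair {a,b} has a < b or b < a in the order.
Count unordered pairs where one element is strictly below the other.
Examples: {1,2}, {1,4}, {1,8}, {1,191}, ...
Total comparable pairs: 22


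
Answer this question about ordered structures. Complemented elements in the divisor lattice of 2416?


An element a is complemented if some b has a meet b = bottom, a join b = top.
a is complemented iff gcd(a, n/a)=1, i.e. a is a unitary divisor of 2416.
Complemented elements: 1, 16, 151, 2416
Count: 4


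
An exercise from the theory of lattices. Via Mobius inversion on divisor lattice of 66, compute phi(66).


phi(n) = n * prod_{p|n} (1 - 1/p).
Prime divisors of 66: [2, 3, 11]
phi(66) = 66 * (1 - 1/2) * (1 - 1/3) * (1 - 1/11)
phi(66) = 20


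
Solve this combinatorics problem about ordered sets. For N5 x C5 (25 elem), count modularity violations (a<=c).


Modular law: if a <= c then a v (b ^ c) = (a v b) ^ c.
Check all triples (a,b,c) with a <= c among 25 elements.
  e.g. a=(a,0), b=(c,0), c=(b,0): lhs=(a,0) != rhs=(b,0)
  e.g. a=(a,0), b=(c,1), c=(b,0): lhs=(a,0) != rhs=(b,0)
Total violating triples: 75


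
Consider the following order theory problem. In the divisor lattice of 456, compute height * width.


Height = length of longest chain minus 1; width = size of largest antichain.
A maximum chain: 1 | 19 | 57 | 114 | 228 | 456  (height 5).
A maximum antichain: {4, 6, 38, 57}  (width 4).
Product = 5 * 4 = 20


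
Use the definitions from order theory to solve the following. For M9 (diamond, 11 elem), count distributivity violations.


Distributive law: a ^ (b v c) = (a ^ b) v (a ^ c).
Check all 11^3 = 1331 ordered triples (a,b,c).
  e.g. a=a1, b=a2, c=a3: lhs=a1 != rhs=0
  e.g. a=a1, b=a2, c=a4: lhs=a1 != rhs=0
Total violating triples: 504


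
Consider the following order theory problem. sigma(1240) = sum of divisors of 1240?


sigma(n) = sum of divisors.
Divisors of 1240: [1, 2, 4, 5, 8, 10, 20, 31, 40, 62, 124, 155, 248, 310, 620, 1240]
Sum = 2880


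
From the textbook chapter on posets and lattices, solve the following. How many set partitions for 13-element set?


B(n) = number of set partitions of an n-element set.
B(n) satisfies the recurrence: B(n+1) = sum_k C(n,k)*B(k).
B(13) = 27644437


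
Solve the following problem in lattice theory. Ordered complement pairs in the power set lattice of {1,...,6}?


Complement pair (a,b): a meet b = bottom, a join b = top.
Here: A intersect B = {} and A union B = {1,...,6}.
Pairs found: ({},{1,2,3,4,5,6}), ({1},{2,3,4,5,6}), ({2},{1,3,4,5,6}), ({3},{1,2,4,5,6}), ... (60 more)
Total ordered pairs: 64


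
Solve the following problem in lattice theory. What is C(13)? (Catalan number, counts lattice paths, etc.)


C(n) = C(2n, n) / (n+1).
C(26, 13) = 10400600
C(13) = 10400600 / 14 = 742900


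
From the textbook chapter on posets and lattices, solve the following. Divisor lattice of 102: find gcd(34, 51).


In a divisor lattice, meet = gcd (greatest common divisor).
By Euclidean algorithm or factoring: gcd(34,51) = 17


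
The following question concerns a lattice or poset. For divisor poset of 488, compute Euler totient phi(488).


phi(n) = n * prod_{p|n} (1 - 1/p).
Prime divisors of 488: [2, 61]
phi(488) = 488 * (1 - 1/2) * (1 - 1/61)
phi(488) = 240


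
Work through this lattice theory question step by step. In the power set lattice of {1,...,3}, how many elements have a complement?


An element a is complemented if some b has a meet b = bottom, a join b = top.
every subset A has complement S\A, so all elements are complemented.
Complemented elements: {}, {1}, {2}, {3}, {1,2}, {1,3}, ... (2 more)
Count: 8


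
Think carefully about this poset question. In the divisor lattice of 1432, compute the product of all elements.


Divisors of 1432: [1, 2, 4, 8, 179, 358, 716, 1432]
Product = n^(d(n)/2) = 1432^(8/2)
Product = 4205058789376


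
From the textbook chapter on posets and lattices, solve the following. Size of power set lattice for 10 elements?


Power set = 2^n.
2^10 = 1024


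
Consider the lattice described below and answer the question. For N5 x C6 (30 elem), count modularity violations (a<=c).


Modular law: if a <= c then a v (b ^ c) = (a v b) ^ c.
Check all triples (a,b,c) with a <= c among 30 elements.
  e.g. a=(a,0), b=(c,0), c=(b,0): lhs=(a,0) != rhs=(b,0)
  e.g. a=(a,0), b=(c,1), c=(b,0): lhs=(a,0) != rhs=(b,0)
Total violating triples: 126


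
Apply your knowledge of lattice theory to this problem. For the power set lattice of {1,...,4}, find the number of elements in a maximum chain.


A chain is a totally ordered subset; we count the number of elements in a maximum chain.
Compute, for each element x, the size of the longest chain ending at x:
  {}: 1
  {1}: 2
  {2}: 2
  {3}: 2
  {4}: 2
  {1,2}: 3
  ...
A maximum chain: {} < {1} < {1,2} < {1,2,3} < {1,2,3,4}
Number of elements in the longest chain: 5


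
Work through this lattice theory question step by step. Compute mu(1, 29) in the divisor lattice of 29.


In a divisor lattice, mu(a,b) = mu(b/a) where mu is the classical Mobius function.
b/a = 29/1 = 29
Prime factorization of 29: primes [29]
29 is squarefree with 1 prime factor(s), so mu(29) = (-1)^1 = -1


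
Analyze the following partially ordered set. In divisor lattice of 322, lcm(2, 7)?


Join=lcm.
gcd(2,7)=1
lcm=14


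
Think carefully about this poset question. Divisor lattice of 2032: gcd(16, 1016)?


Meet=gcd.
gcd(16,1016)=8


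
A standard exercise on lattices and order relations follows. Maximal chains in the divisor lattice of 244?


A maximal chain goes from the minimum element to a maximal element via cover relations.
Counting all min-to-max paths in the cover graph.
Total maximal chains: 3


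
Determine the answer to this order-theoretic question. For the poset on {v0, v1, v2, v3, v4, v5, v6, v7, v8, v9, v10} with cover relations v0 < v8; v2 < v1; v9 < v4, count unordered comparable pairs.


A comparable pair {a,b} has a < b or b < a in the order.
Count unordered pairs where one element is strictly below the other.
Examples: {v0,v8}, {v1,v2}, {v4,v9}
Total comparable pairs: 3


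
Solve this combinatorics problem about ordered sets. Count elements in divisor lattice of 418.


Divisors of 418: [1, 2, 11, 19, 22, 38, 209, 418]
Count: 8


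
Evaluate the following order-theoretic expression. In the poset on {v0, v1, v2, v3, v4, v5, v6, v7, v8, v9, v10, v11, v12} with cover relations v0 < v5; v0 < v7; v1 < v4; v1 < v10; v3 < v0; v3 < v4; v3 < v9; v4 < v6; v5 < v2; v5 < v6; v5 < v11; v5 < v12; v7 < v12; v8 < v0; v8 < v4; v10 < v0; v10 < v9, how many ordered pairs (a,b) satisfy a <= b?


The order relation is {(a,b) : a <= b}, reflexive so it includes (a,a).
Examples: (v0,v0), (v0,v11), (v0,v12), (v0,v2), (v0,v5), ...
Total ordered pairs: 60


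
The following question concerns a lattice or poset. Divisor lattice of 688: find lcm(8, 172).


In a divisor lattice, join = lcm (least common multiple).
gcd(8,172) = 4
lcm(8,172) = 8*172/gcd = 1376/4 = 344


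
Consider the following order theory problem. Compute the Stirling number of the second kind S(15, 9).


S(n,k) = k*S(n-1,k) + S(n-1,k-1).
S(14,9) = 5135130, S(14,8) = 20912320
S(15,9) = 9*5135130 + 20912320 = 46216170 + 20912320
S(15,9) = 67128490


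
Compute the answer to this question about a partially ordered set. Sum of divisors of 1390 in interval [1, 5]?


Interval [1,5] in divisors of 1390: [1, 5]
Sum = 6


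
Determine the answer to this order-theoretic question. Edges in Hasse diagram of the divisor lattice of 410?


A cover relation a -< b holds when a < b with no c strictly between.
Cover relations:
  1 -< 2
  1 -< 5
  1 -< 41
  2 -< 10
  2 -< 82
  5 -< 10
  5 -< 205
  10 -< 410
  ...4 more
Total: 12


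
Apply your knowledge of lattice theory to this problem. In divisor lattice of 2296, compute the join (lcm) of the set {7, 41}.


In a divisor lattice, join = lcm (least common multiple).
Compute lcm iteratively: start with first element, then lcm(current, next).
Elements: [7, 41]
lcm(7,41) = 287
Final lcm = 287


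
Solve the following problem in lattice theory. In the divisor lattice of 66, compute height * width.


Height = length of longest chain minus 1; width = size of largest antichain.
A maximum chain: 1 | 11 | 33 | 66  (height 3).
A maximum antichain: {2, 3, 11}  (width 3).
Product = 3 * 3 = 9


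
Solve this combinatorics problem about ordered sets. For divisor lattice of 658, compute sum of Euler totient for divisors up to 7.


Divisors of 658 up to 7: [1, 2, 7]
phi values: [1, 1, 6]
Sum = 8


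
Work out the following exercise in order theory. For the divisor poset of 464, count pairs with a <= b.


The order relation is {(a,b) : a <= b}, reflexive so it includes (a,a).
Examples: (1,1), (1,116), (1,16), (1,2), (1,232), ...
Total ordered pairs: 45


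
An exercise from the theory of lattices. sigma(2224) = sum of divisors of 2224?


sigma(n) = sum of divisors.
Divisors of 2224: [1, 2, 4, 8, 16, 139, 278, 556, 1112, 2224]
Sum = 4340


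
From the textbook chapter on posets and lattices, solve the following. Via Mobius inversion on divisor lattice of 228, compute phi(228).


phi(n) = n * prod_{p|n} (1 - 1/p).
Prime divisors of 228: [2, 3, 19]
phi(228) = 228 * (1 - 1/2) * (1 - 1/3) * (1 - 1/19)
phi(228) = 72


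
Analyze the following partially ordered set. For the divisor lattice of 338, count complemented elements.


An element a is complemented if some b has a meet b = bottom, a join b = top.
a is complemented iff gcd(a, n/a)=1, i.e. a is a unitary divisor of 338.
Complemented elements: 1, 2, 169, 338
Count: 4


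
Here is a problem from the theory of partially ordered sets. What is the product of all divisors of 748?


Divisors of 748: [1, 2, 4, 11, 17, 22, 34, 44, 68, 187, 374, 748]
Product = n^(d(n)/2) = 748^(12/2)
Product = 175149776384856064
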